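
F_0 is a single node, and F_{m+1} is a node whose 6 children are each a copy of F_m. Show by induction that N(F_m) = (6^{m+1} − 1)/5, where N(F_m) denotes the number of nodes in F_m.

Base case: N(F_0) = 1, and (6^{0+1} − 1)/5 = 1.
Assume N(F_k) = (6^{k+1} − 1)/5.
Then N(F_{k+1}) = 1 + 6N(F_k) = 1 + 6·(6^{k+1} − 1)/5 = 1 + (6^{k+2} − 6)/5 = (5 + 6^{k+2} − 6)/5 = (6^{k+2} − 1)/5.
Hence N(F_m) = (6^{m+1} − 1)/5 for every m ≥ 0, by induction.

N(F_m) = (6^{m+1} − 1)/5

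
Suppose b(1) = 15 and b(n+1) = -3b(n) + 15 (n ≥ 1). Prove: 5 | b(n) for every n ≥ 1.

Base case: b(1) = 15 = 5·3, so 5 | b(1).
Assume 5 | b(j), so b(j) = 5t for some integer t.
Then b(j+1) = -3b(j) + 15 = -3·(5t) + 15 = 5(-3t + 3), so 5 | b(j+1).
Hence 5 | b(n) for every n ≥ 1, by induction.

5 | b(n)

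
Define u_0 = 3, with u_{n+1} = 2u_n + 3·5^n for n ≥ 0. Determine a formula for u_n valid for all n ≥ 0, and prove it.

Claim: u_n = 2·2^n + 5^n.

Base case: u_0 = 3, and 2·2^0 + 5^0 = 2 + 1 = 3.
Assume u_j = 2·2^j + 5^j for some j ≥ 0.
Then u_{j+1} = 2u_j + 3·5^j = 2·(2·2^j + 5^j) + 3·5^j = 2·2^{j+1} + 2·5^j + 3·5^j = 2·2^{j+1} + 5·5^j = 2·2^{j+1} + 5^{j+1}.
Hence u_n = 2·2^n + 5^n for every n ≥ 0, by induction.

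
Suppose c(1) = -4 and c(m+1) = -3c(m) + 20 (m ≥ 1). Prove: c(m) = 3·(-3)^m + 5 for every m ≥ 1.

Base case: c(1) = -4, and 3·(-3)^1 + 5 = -9 + 5 = -4.
Assume c(j) = 3·(-3)^j + 5 for some j ≥ 1.
Then c(j+1) = -3c(j) + 20 = -3·(3·(-3)^j + 5) + 20 = -9·(-3)^j − 15 + 20 = 3·(-3)^{j+1} + 5.
So the formula holds for j+1, and by induction c(m) = 3·(-3)^m + 5 for all m ≥ 1.

c(m) = 3·(-3)^m + 5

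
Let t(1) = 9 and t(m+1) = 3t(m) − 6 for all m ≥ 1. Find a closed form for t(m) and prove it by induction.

Claim: t(m) = 2·3^m + 3.

Base case: t(1) = 9, and 2·3^1 + 3 = 6 + 3 = 9.
Assume t(j) = 2·3^j + 3 for some j ≥ 1.
Then t(j+1) = 3t(j) − 6 = 3·(2·3^j + 3) − 6 = 6·3^j + 9 − 6 = 2·3^{j+1} + 3.
So the formula holds for j+1, and by induction t(m) = 2·3^m + 3 for all m ≥ 1.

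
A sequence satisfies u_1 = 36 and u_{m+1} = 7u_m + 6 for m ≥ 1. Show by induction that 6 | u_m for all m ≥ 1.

Base case: u_1 = 36 = 6·6, so 6 | u_1.
Assume 6 | u_j, so u_j = 6t for some integer t.
Then u_{j+1} = 7u_j + 6 = 7·(6t) + 6 = 6(7t + 1), so 6 | u_{j+1}.
By induction, 6 | u_m for all m ≥ 1.

6 | u_m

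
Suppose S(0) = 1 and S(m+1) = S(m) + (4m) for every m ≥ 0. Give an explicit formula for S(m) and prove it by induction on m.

Claim: S(m) = 2m^2 − 2m + 1.

Base case: S(0) = 1, and 2·0^2 − 2·0 + 1 = 1.
Assume S(r) = 2r^2 − 2r + 1.
Then S(r+1) = S(r) + (4r) = (2r^2 − 2r + 1) + (4r) = 2r^2 + 2r + 1,
and 2·(r+1)^2 − 2·(r+1) + 1 = 2r^2 + 2r + 1.
Hence S(m) = 2m^2 − 2m + 1 for every m ≥ 0, by induction.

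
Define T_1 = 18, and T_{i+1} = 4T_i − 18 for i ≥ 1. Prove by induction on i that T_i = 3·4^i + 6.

Base case: T_1 = 18, and 3·4^1 + 6 = 12 + 6 = 18.
Assume T_m = 3·4^m + 6 for some m ≥ 1.
Then T_{m+1} = 4T_m − 18 = 4·(3·4^m + 6) − 18 = 12·4^m + 24 − 18 = 3·4^{m+1} + 6.
So the formula holds for m+1, and by induction T_i = 3·4^i + 6 for all i ≥ 1.

T_i = 3·4^i + 6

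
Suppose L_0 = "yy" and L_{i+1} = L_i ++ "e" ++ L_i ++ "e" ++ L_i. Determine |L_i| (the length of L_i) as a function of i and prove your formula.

Claim: |L_i| = 3^{i+1} − 1.

Base case: |L_0| = 2, and 3^{0+1} − 1 = 2.
Assume |L_m| = 3^{m+1} − 1.
Then |L_{m+1}| = 3|L_m| + 2 = 3(3^{m+1} − 1) + 2 = 3^{m+2} − 3 + 2 = 3^{m+2} − 1.
By induction, |L_i| = 3^{i+1} − 1 for all i ≥ 0.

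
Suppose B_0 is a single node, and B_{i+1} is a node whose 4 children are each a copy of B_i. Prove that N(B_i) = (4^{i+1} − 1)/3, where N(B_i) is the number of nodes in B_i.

Base case: N(B_0) = 1, and (4^{0+1} − 1)/3 = 1.
Assume N(B_m) = (4^{m+1} − 1)/3.
Then N(B_{m+1}) = 1 + 4N(B_m) = 1 + 4·(4^{m+1} − 1)/3 = 1 + (4^{m+2} − 4)/3 = (3 + 4^{m+2} − 4)/3 = (4^{m+2} − 1)/3.
Hence N(B_i) = (4^{i+1} − 1)/3 for every i ≥ 0, by induction.

N(B_i) = (4^{i+1} − 1)/3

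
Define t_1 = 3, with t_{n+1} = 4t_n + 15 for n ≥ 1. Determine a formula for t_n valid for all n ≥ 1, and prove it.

Claim: t_n = 2·4^n − 5.

Base case: t_1 = 3, and 2·4^1 − 5 = 8 − 5 = 3.
Assume t_k = 2·4^k − 5 for some k ≥ 1.
Then t_{k+1} = 4t_k + 15 = 4·(2·4^k − 5) + 15 = 8·4^k − 20 + 15 = 2·4^{k+1} − 5.
This completes the inductive step, so t_n = 2·4^n − 5 for all n ≥ 1.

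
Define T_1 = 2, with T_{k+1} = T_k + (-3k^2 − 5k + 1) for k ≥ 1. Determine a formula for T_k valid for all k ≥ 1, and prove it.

Claim: T_k = -k^3 − k^2 + 3k + 1.

Base case: T_1 = 2, and -1^3 − 1^2 + 3·1 + 1 = 2.
Assume T_j = -j^3 − j^2 + 3j + 1.
Then T_{j+1} = T_j + (-3j^2 − 5j + 1) = (-j^3 − j^2 + 3j + 1) + (-3j^2 − 5j + 1) = -j^3 − 4j^2 − 2j + 2,
and -(j+1)^3 − (j+1)^2 + 3·(j+1) + 1 = -j^3 − 4j^2 − 2j + 2.
By induction, T_k = -k^3 − k^2 + 3k + 1 for all k ≥ 1.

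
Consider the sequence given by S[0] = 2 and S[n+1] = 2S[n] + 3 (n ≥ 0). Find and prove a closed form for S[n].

Claim: S[n] = 5·2^n − 3.

Base case: S[0] = 2, and 5·2^0 − 3 = 5 − 3 = 2.
Assume S[j] = 5·2^j − 3 for some j ≥ 0.
Then S[j+1] = 2S[j] + 3 = 2·(5·2^j − 3) + 3 = 10·2^j − 6 + 3 = 5·2^{j+1} − 3.
Hence S[n] = 5·2^n − 3 for every n ≥ 0, by induction.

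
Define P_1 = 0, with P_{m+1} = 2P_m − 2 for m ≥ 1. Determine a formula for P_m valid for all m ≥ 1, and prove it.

Claim: P_m = -2^m + 2.

Base case: P_1 = 0, and -2^1 + 2 = -2 + 2 = 0.
Assume P_j = -2^j + 2 for some j ≥ 1.
Then P_{j+1} = 2P_j − 2 = 2·(-2^j + 2) − 2 = -2^{j+1} + 4 − 2 = -2^{j+1} + 2.
This completes the inductive step, so P_m = -2^m + 2 for all m ≥ 1.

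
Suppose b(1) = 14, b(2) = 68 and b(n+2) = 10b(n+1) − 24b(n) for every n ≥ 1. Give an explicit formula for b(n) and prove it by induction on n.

Claim: b(n) = 2·4^n + 6^n.

Base cases: b(1) = 14 and 2·4^1 + 6^1 = 14; b(2) = 68 and 2·4^2 + 6^2 = 68.
Assume b(j) = 2·4^j + 6^j for all 1 ≤ j ≤ k, where k ≥ 2.
Then b(k+1) = 10b(k) − 24b(k−1) = 10·(2·4^k + 6^k) − 24·(2·4^{k−1} + 6^{k−1}) = 2·(10·4 − 24)4^{k−1} + (10·6 − 24)6^{k−1} = 32·4^{k−1} + 36·6^{k−1} = 2·4^{k+1} + 6^{k+1}.
Hence b(n) = 2·4^n + 6^n for every n ≥ 1, by strong induction.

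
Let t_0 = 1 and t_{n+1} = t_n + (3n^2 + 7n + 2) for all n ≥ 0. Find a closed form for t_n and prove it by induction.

Claim: t_n = n^3 + 2n^2 − n + 1.

Base case: t_0 = 1, and 0^3 + 2·0^2 − 0 + 1 = 1.
Assume t_m = m^3 + 2m^2 − m + 1.
Then t_{m+1} = t_m + (3m^2 + 7m + 2) = (m^3 + 2m^2 − m + 1) + (3m^2 + 7m + 2) = m^3 + 5m^2 + 6m + 3,
and (m+1)^3 + 2·(m+1)^2 − (m+1) + 1 = m^3 + 5m^2 + 6m + 3.
This completes the inductive step, so t_n = n^3 + 2n^2 − n + 1 for all n ≥ 0.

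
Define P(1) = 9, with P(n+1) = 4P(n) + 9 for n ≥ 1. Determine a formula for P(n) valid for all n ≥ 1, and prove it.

Claim: P(n) = 3·4^n − 3.

Base case: P(1) = 9, and 3·4^1 − 3 = 12 − 3 = 9.
Assume P(k) = 3·4^k − 3 for some k ≥ 1.
Then P(k+1) = 4P(k) + 9 = 4·(3·4^k − 3) + 9 = 12·4^k − 12 + 9 = 3·4^{k+1} − 3.
By induction, P(n) = 3·4^n − 3 for all n ≥ 1.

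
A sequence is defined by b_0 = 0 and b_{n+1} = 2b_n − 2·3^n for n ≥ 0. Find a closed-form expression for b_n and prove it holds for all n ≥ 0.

Claim: b_n = 2·2^n − 2·3^n.

Base case: b_0 = 0, and 2·2^0 − 2·3^0 = 2 − 2 = 0.
Assume b_j = 2·2^j − 2·3^j for some j ≥ 0.
Then b_{j+1} = 2b_j − 2·3^j = 2·(2·2^j − 2·3^j) − 2·3^j = 2·2^{j+1} − 4·3^j − 2·3^j = 2·2^{j+1} − 6·3^j = 2·2^{j+1} − 2·3^{j+1}.
By induction, b_n = 2·2^n − 2·3^n for all n ≥ 0.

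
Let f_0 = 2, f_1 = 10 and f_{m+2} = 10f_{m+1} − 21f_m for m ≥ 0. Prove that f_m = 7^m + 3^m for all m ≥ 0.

Base cases: f_0 = 2 and 7^0 + 3^0 = 2; f_1 = 10 and 7^1 + 3^1 = 10.
Assume f_i = 7^i + 3^i for all 0 ≤ i ≤ j, where j ≥ 1.
Then f_{j+1} = 10f_j − 21f_{j−1} = 10·(7^j + 3^j) − 21·(7^{j−1} + 3^{j−1}) = (10·7 − 21)7^{j−1} + (10·3 − 21)3^{j−1} = 49·7^{j−1} + 9·3^{j−1} = 7^{j+1} + 3^{j+1}.
Hence f_m = 7^m + 3^m for every m ≥ 0, by strong induction.

f_m = 7^m + 3^m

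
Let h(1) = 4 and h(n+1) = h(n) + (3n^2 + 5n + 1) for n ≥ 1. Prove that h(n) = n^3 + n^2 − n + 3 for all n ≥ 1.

Base case: h(1) = 4, and 1^3 + 1^2 − 1 + 3 = 4.
Assume h(j) = j^3 + j^2 − j + 3.
Then h(j+1) = h(j) + (3j^2 + 5j + 1) = (j^3 + j^2 − j + 3) + (3j^2 + 5j + 1) = j^3 + 4j^2 + 4j + 4,
and (j+1)^3 + (j+1)^2 − (j+1) + 3 = j^3 + 4j^2 + 4j + 4.
This completes the inductive step, so h(n) = n^3 + n^2 − n + 3 for all n ≥ 1.

h(n) = n^3 + n^2 − n + 3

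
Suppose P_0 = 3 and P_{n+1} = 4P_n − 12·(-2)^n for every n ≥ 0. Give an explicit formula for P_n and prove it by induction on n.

Claim: P_n = 4^n + 2·(-2)^n.

Base case: P_0 = 3, and 4^0 + 2·(-2)^0 = 1 + 2 = 3.
Assume P_r = 4^r + 2·(-2)^r for some r ≥ 0.
Then P_{r+1} = 4P_r − 12·(-2)^r = 4·(4^r + 2·(-2)^r) − 12·(-2)^r = 4^{r+1} + 8·(-2)^r − 12·(-2)^r = 4^{r+1} − 4·(-2)^r = 4^{r+1} + 2·(-2)^{r+1}.
Hence P_n = 4^n + 2·(-2)^n for every n ≥ 0, by induction.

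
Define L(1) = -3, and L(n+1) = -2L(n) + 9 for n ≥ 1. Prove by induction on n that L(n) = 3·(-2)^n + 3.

Base case: L(1) = -3, and 3·(-2)^1 + 3 = -6 + 3 = -3.
Assume L(m) = 3·(-2)^m + 3 for some m ≥ 1.
Then L(m+1) = -2L(m) + 9 = -2·(3·(-2)^m + 3) + 9 = -6·(-2)^m − 6 + 9 = 3·(-2)^{m+1} + 3.
By induction, L(n) = 3·(-2)^n + 3 for all n ≥ 1.

L(n) = 3·(-2)^n + 3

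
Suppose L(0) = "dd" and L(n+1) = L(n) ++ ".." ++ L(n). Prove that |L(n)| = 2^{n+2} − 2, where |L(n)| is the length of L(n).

Base case: |L(0)| = 2, and 2^{0+2} − 2 = 2.
Assume |L(r)| = 2^{r+2} − 2.
Then |L(r+1)| = |L(r)| + 2 + |L(r)| = 2|L(r)| + 2 = 2(2^{r+2} − 2) + 2 = 2^{r+3} − 4 + 2 = 2^{r+3} − 2.
This completes the inductive step, so |L(n)| = 2^{n+2} − 2 for all n ≥ 0.

|L(n)| = 2^{n+2} − 2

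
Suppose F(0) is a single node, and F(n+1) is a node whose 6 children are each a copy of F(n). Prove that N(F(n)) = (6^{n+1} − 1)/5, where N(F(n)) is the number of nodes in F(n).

Base case: N(F(0)) = 1, and (6^{0+1} − 1)/5 = 1.
Assume N(F(m)) = (6^{m+1} − 1)/5.
Then N(F(m+1)) = 1 + 6N(F(m)) = 1 + 6·(6^{m+1} − 1)/5 = 1 + (6^{m+2} − 6)/5 = (5 + 6^{m+2} − 6)/5 = (6^{m+2} − 1)/5.
By induction, N(F(n)) = (6^{n+1} − 1)/5 for all n ≥ 0.

N(F(n)) = (6^{n+1} − 1)/5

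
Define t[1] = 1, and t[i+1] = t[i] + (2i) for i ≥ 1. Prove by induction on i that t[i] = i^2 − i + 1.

Base case: t[1] = 1, and 1^2 − 1 + 1 = 1.
Assume t[r] = r^2 − r + 1.
Then t[r+1] = t[r] + (2r) = (r^2 − r + 1) + (2r) = r^2 + r + 1,
and (r+1)^2 − (r+1) + 1 = r^2 + r + 1.
This completes the inductive step, so t[i] = i^2 − i + 1 for all i ≥ 1.

t[i] = i^2 − i + 1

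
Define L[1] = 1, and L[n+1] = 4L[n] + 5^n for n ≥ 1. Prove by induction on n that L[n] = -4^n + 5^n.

Base case: L[1] = 1, and -4^1 + 5^1 = -4 + 5 = 1.
Assume L[k] = -4^k + 5^k for some k ≥ 1.
Then L[k+1] = 4L[k] + 5^k = 4·(-4^k + 5^k) + 5^k = -4^{k+1} + 4·5^k + 5^k = -4^{k+1} + 5·5^k = -4^{k+1} + 5^{k+1}.
By induction, L[n] = -4^n + 5^n for all n ≥ 1.

L[n] = -4^n + 5^n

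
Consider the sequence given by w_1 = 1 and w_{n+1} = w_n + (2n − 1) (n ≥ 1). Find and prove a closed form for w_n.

Claim: w_n = n^2 − 2n + 2.

Base case: w_1 = 1, and 1^2 − 2·1 + 2 = 1.
Assume w_m = m^2 − 2m + 2.
Then w_{m+1} = w_m + (2m − 1) = (m^2 − 2m + 2) + (2m − 1) = m^2 + 1,
and (m+1)^2 − 2·(m+1) + 2 = m^2 + 1.
This completes the inductive step, so w_n = n^2 − 2n + 2 for all n ≥ 1.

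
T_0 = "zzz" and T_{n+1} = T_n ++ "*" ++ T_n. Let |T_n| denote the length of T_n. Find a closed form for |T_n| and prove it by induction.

Claim: |T_n| = 2^{n+2} − 1.

Base case: |T_0| = 3, and 2^{0+2} − 1 = 3.
Assume |T_k| = 2^{k+2} − 1.
Then |T_{k+1}| = |T_k| + 1 + |T_k| = 2|T_k| + 1 = 2(2^{k+2} − 1) + 1 = 2^{k+3} − 2 + 1 = 2^{k+3} − 1.
Hence |T_n| = 2^{n+2} − 1 for every n ≥ 0, by induction.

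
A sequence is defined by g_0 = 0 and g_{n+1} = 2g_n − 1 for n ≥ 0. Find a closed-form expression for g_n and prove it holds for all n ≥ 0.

Claim: g_n = -2^n + 1.

Base case: g_0 = 0, and -2^0 + 1 = -1 + 1 = 0.
Assume g_r = -2^r + 1 for some r ≥ 0.
Then g_{r+1} = 2g_r − 1 = 2·(-2^r + 1) − 1 = -2^{r+1} + 2 − 1 = -2^{r+1} + 1.
By induction, g_n = -2^n + 1 for all n ≥ 0.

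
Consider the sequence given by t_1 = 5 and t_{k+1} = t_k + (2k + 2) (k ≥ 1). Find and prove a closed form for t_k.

Claim: t_k = k^2 + k + 3.

Base case: t_1 = 5, and 1^2 + 1 + 3 = 5.
Assume t_j = j^2 + j + 3.
Then t_{j+1} = t_j + (2j + 2) = (j^2 + j + 3) + (2j + 2) = j^2 + 3j + 5,
and (j+1)^2 + (j+1) + 3 = j^2 + 3j + 5.
By induction, t_k = k^2 + k + 3 for all k ≥ 1.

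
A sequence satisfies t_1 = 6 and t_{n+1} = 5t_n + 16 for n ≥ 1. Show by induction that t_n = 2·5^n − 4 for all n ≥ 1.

Base case: t_1 = 6, and 2·5^1 − 4 = 10 − 4 = 6.
Assume t_j = 2·5^j − 4 for some j ≥ 1.
Then t_{j+1} = 5t_j + 16 = 5·(2·5^j − 4) + 16 = 10·5^j − 20 + 16 = 2·5^{j+1} − 4.
By induction, t_n = 2·5^n − 4 for all n ≥ 1.

t_n = 2·5^n − 4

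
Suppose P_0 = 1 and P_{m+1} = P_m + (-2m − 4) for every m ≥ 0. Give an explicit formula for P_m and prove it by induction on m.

Claim: P_m = -m^2 − 3m + 1.

Base case: P_0 = 1, and -0^2 − 3·0 + 1 = 1.
Assume P_r = -r^2 − 3r + 1.
Then P_{r+1} = P_r + (-2r − 4) = (-r^2 − 3r + 1) + (-2r − 4) = -r^2 − 5r − 3,
and -(r+1)^2 − 3·(r+1) + 1 = -r^2 − 5r − 3.
This completes the inductive step, so P_m = -m^2 − 3m + 1 for all m ≥ 0.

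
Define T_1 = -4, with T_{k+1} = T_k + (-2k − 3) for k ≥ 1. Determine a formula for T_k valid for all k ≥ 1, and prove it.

Claim: T_k = -k^2 − 2k − 1.

Base case: T_1 = -4, and -1^2 − 2·1 − 1 = -4.
Assume T_j = -j^2 − 2j − 1.
Then T_{j+1} = T_j + (-2j − 3) = (-j^2 − 2j − 1) + (-2j − 3) = -j^2 − 4j − 4,
and -(j+1)^2 − 2·(j+1) − 1 = -j^2 − 4j − 4.
Hence T_k = -k^2 − 2k − 1 for every k ≥ 1, by induction.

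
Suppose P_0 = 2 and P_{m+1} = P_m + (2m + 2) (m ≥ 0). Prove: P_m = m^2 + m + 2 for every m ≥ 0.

Base case: P_0 = 2, and 0^2 + 0 + 2 = 2.
Assume P_r = r^2 + r + 2.
Then P_{r+1} = P_r + (2r + 2) = (r^2 + r + 2) + (2r + 2) = r^2 + 3r + 4,
and (r+1)^2 + (r+1) + 2 = r^2 + 3r + 4.
This completes the inductive step, so P_m = m^2 + m + 2 for all m ≥ 0.

P_m = m^2 + m + 2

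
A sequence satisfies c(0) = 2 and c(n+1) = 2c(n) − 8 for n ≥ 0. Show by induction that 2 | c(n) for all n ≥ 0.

Base case: c(0) = 2 = 2·1, so 2 | c(0).
Assume 2 | c(k), so c(k) = 2t for some integer t.
Then c(k+1) = 2c(k) − 8 = 2·(2t) − 8 = 2(2t − 4), so 2 | c(k+1).
This completes the inductive step, so 2 | c(n) for all n ≥ 0.

2 | c(n)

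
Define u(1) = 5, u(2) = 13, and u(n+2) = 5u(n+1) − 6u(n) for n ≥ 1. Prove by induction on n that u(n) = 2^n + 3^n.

Base cases: u(1) = 5 and 2^1 + 3^1 = 5; u(2) = 13 and 2^2 + 3^2 = 13.
Assume u(j) = 2^j + 3^j for all 1 ≤ j ≤ r, where r ≥ 2.
Then u(r+1) = 5u(r) − 6u(r−1) = 5·(2^r + 3^r) − 6·(2^{r−1} + 3^{r−1}) = (5·2 − 6)2^{r−1} + (5·3 − 6)3^{r−1} = 4·2^{r−1} + 9·3^{r−1} = 2^{r+1} + 3^{r+1}.
Hence u(n) = 2^n + 3^n for every n ≥ 1, by strong induction.

u(n) = 2^n + 3^n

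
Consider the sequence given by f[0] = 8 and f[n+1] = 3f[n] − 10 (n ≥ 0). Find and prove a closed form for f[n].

Claim: f[n] = 3^{n+1} + 5.

Base case: f[0] = 8, and 3^{0+1} + 5 = 3 + 5 = 8.
Assume f[m] = 3^{m+1} + 5 for some m ≥ 0.
Then f[m+1] = 3f[m] − 10 = 3·(3^{m+1} + 5) − 10 = 3^{m+2} + 15 − 10 = 3^{m+2} + 5.
Hence f[n] = 3^{n+1} + 5 for every n ≥ 0, by induction.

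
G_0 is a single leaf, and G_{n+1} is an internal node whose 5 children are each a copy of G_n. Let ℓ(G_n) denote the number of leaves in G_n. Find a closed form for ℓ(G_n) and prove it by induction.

Claim: ℓ(G_n) = 5^n.

Base case: ℓ(G_0) = 1, and 5^0 = 1.
Assume ℓ(G_k) = 5^k.
Then ℓ(G_{k+1}) = 5·ℓ(G_k) = 5·5^k = 5^{k+1}.
This completes the inductive step, so ℓ(G_n) = 5^n for all n ≥ 0.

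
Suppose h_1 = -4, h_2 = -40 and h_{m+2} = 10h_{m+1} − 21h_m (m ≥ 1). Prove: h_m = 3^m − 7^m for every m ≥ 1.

Base cases: h_1 = -4 and 3^1 − 7^1 = -4; h_2 = -40 and 3^2 − 7^2 = -40.
Assume h_j = 3^j − 7^j for all 1 ≤ j ≤ r, where r ≥ 2.
Then h_{r+1} = 10h_r − 21h_{r−1} = 10·(3^r − 7^r) − 21·(3^{r−1} − 7^{r−1}) = (10·3 − 21)3^{r−1} − (10·7 − 21)7^{r−1} = 9·3^{r−1} − 49·7^{r−1} = 3^{r+1} − 7^{r+1}.
Hence h_m = 3^m − 7^m for every m ≥ 1, by strong induction.

h_m = 3^m − 7^m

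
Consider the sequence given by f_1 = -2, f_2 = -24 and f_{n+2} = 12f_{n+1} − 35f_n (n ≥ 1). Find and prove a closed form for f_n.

Claim: f_n = -7^n + 5^n.

Base cases: f_1 = -2 and -7^1 + 5^1 = -2; f_2 = -24 and -7^2 + 5^2 = -24.
Assume f_j = -7^j + 5^j for all 1 ≤ j ≤ r, where r ≥ 2.
Then f_{r+1} = 12f_r − 35f_{r−1} = 12·(-7^r + 5^r) − 35·(-7^{r−1} + 5^{r−1}) = -(12·7 − 35)7^{r−1} + (12·5 − 35)5^{r−1} = -49·7^{r−1} + 25·5^{r−1} = -7^{r+1} + 5^{r+1}.
By strong induction, f_n = -7^n + 5^n for all n ≥ 1.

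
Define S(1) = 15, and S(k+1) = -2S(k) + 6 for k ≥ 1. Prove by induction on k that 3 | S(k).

Base case: S(1) = 15 = 3·5, so 3 | S(1).
Assume 3 | S(j), so S(j) = 3t for some integer t.
Then S(j+1) = -2S(j) + 6 = -2·(3t) + 6 = 3(-2t + 2), so 3 | S(j+1).
By induction, 3 | S(k) for all k ≥ 1.

3 | S(k)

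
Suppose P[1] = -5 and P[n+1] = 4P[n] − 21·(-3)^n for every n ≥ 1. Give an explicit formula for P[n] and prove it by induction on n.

Claim: P[n] = 4^n + 3·(-3)^n.

Base case: P[1] = -5, and 4^1 + 3·(-3)^1 = 4 − 9 = -5.
Assume P[j] = 4^j + 3·(-3)^j for some j ≥ 1.
Then P[j+1] = 4P[j] − 21·(-3)^j = 4·(4^j + 3·(-3)^j) − 21·(-3)^j = 4^{j+1} + 12·(-3)^j − 21·(-3)^j = 4^{j+1} − 9·(-3)^j = 4^{j+1} + 3·(-3)^{j+1}.
Hence P[n] = 4^n + 3·(-3)^n for every n ≥ 1, by induction.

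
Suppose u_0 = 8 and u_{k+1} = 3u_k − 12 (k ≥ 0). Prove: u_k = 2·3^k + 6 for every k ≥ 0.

Base case: u_0 = 8, and 2·3^0 + 6 = 2 + 6 = 8.
Assume u_r = 2·3^r + 6 for some r ≥ 0.
Then u_{r+1} = 3u_r − 12 = 3·(2·3^r + 6) − 12 = 6·3^r + 18 − 12 = 2·3^{r+1} + 6.
By induction, u_k = 2·3^k + 6 for all k ≥ 0.

u_k = 2·3^k + 6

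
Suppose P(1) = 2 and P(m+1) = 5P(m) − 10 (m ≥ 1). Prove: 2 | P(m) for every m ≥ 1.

Base case: P(1) = 2 = 2·1, so 2 | P(1).
Assume 2 | P(k), so P(k) = 2t for some integer t.
Then P(k+1) = 5P(k) − 10 = 5·(2t) − 10 = 2(5t − 5), so 2 | P(k+1).
By induction, 2 | P(m) for all m ≥ 1.

2 | P(m)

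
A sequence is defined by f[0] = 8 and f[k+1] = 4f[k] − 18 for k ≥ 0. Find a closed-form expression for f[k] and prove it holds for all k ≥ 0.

Claim: f[k] = 2·4^k + 6.

Base case: f[0] = 8, and 2·4^0 + 6 = 2 + 6 = 8.
Assume f[r] = 2·4^r + 6 for some r ≥ 0.
Then f[r+1] = 4f[r] − 18 = 4·(2·4^r + 6) − 18 = 8·4^r + 24 − 18 = 2·4^{r+1} + 6.
This completes the inductive step, so f[k] = 2·4^k + 6 for all k ≥ 0.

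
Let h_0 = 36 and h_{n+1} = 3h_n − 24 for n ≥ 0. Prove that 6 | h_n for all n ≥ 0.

Base case: h_0 = 36 = 6·6, so 6 | h_0.
Assume 6 | h_k, so h_k = 6t for some integer t.
Then h_{k+1} = 3h_k − 24 = 3·(6t) − 24 = 6(3t − 4), so 6 | h_{k+1}.
So the property holds for k+1, and by induction 6 | h_n for all n ≥ 0.

6 | h_n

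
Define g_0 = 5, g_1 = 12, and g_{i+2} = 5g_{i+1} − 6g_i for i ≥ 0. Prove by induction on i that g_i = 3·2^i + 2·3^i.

Base cases: g_0 = 5 and 3·2^0 + 2·3^0 = 5; g_1 = 12 and 3·2^1 + 2·3^1 = 12.
Assume g_j = 3·2^j + 2·3^j for all 0 ≤ j ≤ m, where m ≥ 1.
Then g_{m+1} = 5g_m − 6g_{m−1} = 5·(3·2^m + 2·3^m) − 6·(3·2^{m−1} + 2·3^{m−1}) = 3·(5·2 − 6)2^{m−1} + 2·(5·3 − 6)3^{m−1} = 12·2^{m−1} + 18·3^{m−1} = 3·2^{m+1} + 2·3^{m+1}.
Hence g_i = 3·2^i + 2·3^i for every i ≥ 0, by strong induction.

g_i = 3·2^i + 2·3^i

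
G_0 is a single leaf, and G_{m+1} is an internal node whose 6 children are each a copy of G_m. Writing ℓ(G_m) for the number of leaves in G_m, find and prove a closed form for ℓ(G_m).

Claim: ℓ(G_m) = 6^m.

Base case: ℓ(G_0) = 1, and 6^0 = 1.
Assume ℓ(G_r) = 6^r.
Then ℓ(G_{r+1}) = 6·ℓ(G_r) = 6·6^r = 6^{r+1}.
Hence ℓ(G_m) = 6^m for every m ≥ 0, by induction.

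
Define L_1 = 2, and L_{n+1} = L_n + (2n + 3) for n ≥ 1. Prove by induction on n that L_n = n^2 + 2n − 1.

Base case: L_1 = 2, and 1^2 + 2·1 − 1 = 2.
Assume L_k = k^2 + 2k − 1.
Then L_{k+1} = L_k + (2k + 3) = (k^2 + 2k − 1) + (2k + 3) = k^2 + 4k + 2,
and (k+1)^2 + 2·(k+1) − 1 = k^2 + 4k + 2.
By induction, L_n = n^2 + 2n − 1 for all n ≥ 1.

L_n = n^2 + 2n − 1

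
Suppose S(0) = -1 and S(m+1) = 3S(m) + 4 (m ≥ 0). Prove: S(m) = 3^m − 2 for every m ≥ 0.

Base case: S(0) = -1, and 3^0 − 2 = 1 − 2 = -1.
Assume S(k) = 3^k − 2 for some k ≥ 0.
Then S(k+1) = 3S(k) + 4 = 3·(3^k − 2) + 4 = 3^{k+1} − 6 + 4 = 3^{k+1} − 2.
Hence S(m) = 3^m − 2 for every m ≥ 0, by induction.

S(m) = 3^m − 2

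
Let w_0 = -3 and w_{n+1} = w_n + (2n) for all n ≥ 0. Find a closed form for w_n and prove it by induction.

Claim: w_n = n^2 − n − 3.

Base case: w_0 = -3, and 0^2 − 0 − 3 = -3.
Assume w_m = m^2 − m − 3.
Then w_{m+1} = w_m + (2m) = (m^2 − m − 3) + (2m) = m^2 + m − 3,
and (m+1)^2 − (m+1) − 3 = m^2 + m − 3.
By induction, w_n = n^2 − n − 3 for all n ≥ 0.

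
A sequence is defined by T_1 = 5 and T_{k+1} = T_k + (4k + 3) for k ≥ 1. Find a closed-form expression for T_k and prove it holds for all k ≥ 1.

Claim: T_k = 2k^2 + k + 2.

Base case: T_1 = 5, and 2·1^2 + 1 + 2 = 5.
Assume T_r = 2r^2 + r + 2.
Then T_{r+1} = T_r + (4r + 3) = (2r^2 + r + 2) + (4r + 3) = 2r^2 + 5r + 5,
and 2·(r+1)^2 + (r+1) + 2 = 2r^2 + 5r + 5.
This completes the inductive step, so T_k = 2k^2 + k + 2 for all k ≥ 1.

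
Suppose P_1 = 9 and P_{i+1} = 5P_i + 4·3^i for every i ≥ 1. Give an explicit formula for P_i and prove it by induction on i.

Claim: P_i = 3·5^i − 2·3^i.

Base case: P_1 = 9, and 3·5^1 − 2·3^1 = 15 − 6 = 9.
Assume P_k = 3·5^k − 2·3^k for some k ≥ 1.
Then P_{k+1} = 5P_k + 4·3^k = 5·(3·5^k − 2·3^k) + 4·3^k = 3·5^{k+1} − 10·3^k + 4·3^k = 3·5^{k+1} − 6·3^k = 3·5^{k+1} − 2·3^{k+1}.
Hence P_i = 3·5^i − 2·3^i for every i ≥ 1, by induction.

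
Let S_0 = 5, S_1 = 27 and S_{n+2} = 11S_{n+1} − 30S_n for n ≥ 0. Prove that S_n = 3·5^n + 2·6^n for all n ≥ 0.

Base cases: S_0 = 5 and 3·5^0 + 2·6^0 = 5; S_1 = 27 and 3·5^1 + 2·6^1 = 27.
Assume S_j = 3·5^j + 2·6^j for all 0 ≤ j ≤ r, where r ≥ 1.
Then S_{r+1} = 11S_r − 30S_{r−1} = 11·(3·5^r + 2·6^r) − 30·(3·5^{r−1} + 2·6^{r−1}) = 3·(11·5 − 30)5^{r−1} + 2·(11·6 − 30)6^{r−1} = 75·5^{r−1} + 72·6^{r−1} = 3·5^{r+1} + 2·6^{r+1}.
Hence S_n = 3·5^n + 2·6^n for every n ≥ 0, by strong induction.

S_n = 3·5^n + 2·6^n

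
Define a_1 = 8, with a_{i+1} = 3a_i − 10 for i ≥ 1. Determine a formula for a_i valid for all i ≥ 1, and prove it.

Claim: a_i = 3^i + 5.

Base case: a_1 = 8, and 3^1 + 5 = 3 + 5 = 8.
Assume a_r = 3^r + 5 for some r ≥ 1.
Then a_{r+1} = 3a_r − 10 = 3·(3^r + 5) − 10 = 3^{r+1} + 15 − 10 = 3^{r+1} + 5.
By induction, a_i = 3^i + 5 for all i ≥ 1.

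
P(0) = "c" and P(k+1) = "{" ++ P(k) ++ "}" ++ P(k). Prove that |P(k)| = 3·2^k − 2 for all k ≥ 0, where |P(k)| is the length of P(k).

Base case: |P(0)| = 1, and 3·2^0 − 2 = 1.
Assume |P(r)| = 3·2^r − 2.
Then |P(r+1)| = 1 + |P(r)| + 1 + |P(r)| = 2|P(r)| + 2 = 2(3·2^r − 2) + 2 = 3·2^{r+1} − 4 + 2 = 3·2^{r+1} − 2.
By induction, |P(k)| = 3·2^k − 2 for all k ≥ 0.

|P(k)| = 3·2^k − 2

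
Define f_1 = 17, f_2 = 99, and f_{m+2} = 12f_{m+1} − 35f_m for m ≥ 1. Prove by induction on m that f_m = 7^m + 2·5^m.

Base cases: f_1 = 17 and 7^1 + 2·5^1 = 17; f_2 = 99 and 7^2 + 2·5^2 = 99.
Assume f_j = 7^j + 2·5^j for all 1 ≤ j ≤ k, where k ≥ 2.
Then f_{k+1} = 12f_k − 35f_{k−1} = 12·(7^k + 2·5^k) − 35·(7^{k−1} + 2·5^{k−1}) = (12·7 − 35)7^{k−1} + 2·(12·5 − 35)5^{k−1} = 49·7^{k−1} + 50·5^{k−1} = 7^{k+1} + 2·5^{k+1}.
By strong induction, f_m = 7^m + 2·5^m for all m ≥ 1.

f_m = 7^m + 2·5^m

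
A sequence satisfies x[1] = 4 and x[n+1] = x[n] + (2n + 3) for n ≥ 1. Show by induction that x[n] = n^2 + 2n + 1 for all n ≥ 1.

Base case: x[1] = 4, and 1^2 + 2·1 + 1 = 4.
Assume x[m] = m^2 + 2m + 1.
Then x[m+1] = x[m] + (2m + 3) = (m^2 + 2m + 1) + (2m + 3) = m^2 + 4m + 4,
and (m+1)^2 + 2·(m+1) + 1 = m^2 + 4m + 4.
Hence x[n] = n^2 + 2n + 1 for every n ≥ 1, by induction.

x[n] = n^2 + 2n + 1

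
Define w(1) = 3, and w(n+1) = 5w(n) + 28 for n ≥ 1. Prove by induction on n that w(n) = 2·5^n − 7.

Base case: w(1) = 3, and 2·5^1 − 7 = 10 − 7 = 3.
Assume w(m) = 2·5^m − 7 for some m ≥ 1.
Then w(m+1) = 5w(m) + 28 = 5·(2·5^m − 7) + 28 = 10·5^m − 35 + 28 = 2·5^{m+1} − 7.
This completes the inductive step, so w(n) = 2·5^n − 7 for all n ≥ 1.

w(n) = 2·5^n − 7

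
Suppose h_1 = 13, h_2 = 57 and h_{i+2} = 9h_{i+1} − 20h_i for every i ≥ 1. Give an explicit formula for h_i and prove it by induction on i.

Claim: h_i = 5^i + 2·4^i.

Base cases: h_1 = 13 and 5^1 + 2·4^1 = 13; h_2 = 57 and 5^2 + 2·4^2 = 57.
Assume h_t = 5^t + 2·4^t for all 1 ≤ t ≤ j, where j ≥ 2.
Then h_{j+1} = 9h_j − 20h_{j−1} = 9·(5^j + 2·4^j) − 20·(5^{j−1} + 2·4^{j−1}) = (9·5 − 20)5^{j−1} + 2·(9·4 − 20)4^{j−1} = 25·5^{j−1} + 32·4^{j−1} = 5^{j+1} + 2·4^{j+1}.
So the formula holds for j+1, and by strong induction h_i = 5^i + 2·4^i for all i ≥ 1.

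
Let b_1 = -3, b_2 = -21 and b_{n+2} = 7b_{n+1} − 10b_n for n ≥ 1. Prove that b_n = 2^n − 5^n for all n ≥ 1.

Base cases: b_1 = -3 and 2^1 − 5^1 = -3; b_2 = -21 and 2^2 − 5^2 = -21.
Assume b_j = 2^j − 5^j for all 1 ≤ j ≤ r, where r ≥ 2.
Then b_{r+1} = 7b_r − 10b_{r−1} = 7·(2^r − 5^r) − 10·(2^{r−1} − 5^{r−1}) = (7·2 − 10)2^{r−1} − (7·5 − 10)5^{r−1} = 4·2^{r−1} − 25·5^{r−1} = 2^{r+1} − 5^{r+1}.
Hence b_n = 2^n − 5^n for every n ≥ 1, by strong induction.

b_n = 2^n − 5^n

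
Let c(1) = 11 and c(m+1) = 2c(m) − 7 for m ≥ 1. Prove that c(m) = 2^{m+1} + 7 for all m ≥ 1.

Base case: c(1) = 11, and 2^{1+1} + 7 = 4 + 7 = 11.
Assume c(r) = 2^{r+1} + 7 for some r ≥ 1.
Then c(r+1) = 2c(r) − 7 = 2·(2^{r+1} + 7) − 7 = 2^{r+2} + 14 − 7 = 2^{r+2} + 7.
This completes the inductive step, so c(m) = 2^{m+1} + 7 for all m ≥ 1.

c(m) = 2^{m+1} + 7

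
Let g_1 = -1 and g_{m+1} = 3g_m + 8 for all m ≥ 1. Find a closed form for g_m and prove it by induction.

Claim: g_m = 3^m − 4.

Base case: g_1 = -1, and 3^1 − 4 = 3 − 4 = -1.
Assume g_r = 3^r − 4 for some r ≥ 1.
Then g_{r+1} = 3g_r + 8 = 3·(3^r − 4) + 8 = 3^{r+1} − 12 + 8 = 3^{r+1} − 4.
This completes the inductive step, so g_m = 3^m − 4 for all m ≥ 1.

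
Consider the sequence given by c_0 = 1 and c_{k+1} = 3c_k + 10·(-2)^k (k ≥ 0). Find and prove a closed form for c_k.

Claim: c_k = 3·3^k − 2·(-2)^k.

Base case: c_0 = 1, and 3·3^0 − 2·(-2)^0 = 3 − 2 = 1.
Assume c_r = 3·3^r − 2·(-2)^r for some r ≥ 0.
Then c_{r+1} = 3c_r + 10·(-2)^r = 3·(3·3^r − 2·(-2)^r) + 10·(-2)^r = 3·3^{r+1} − 6·(-2)^r + 10·(-2)^r = 3·3^{r+1} + 4·(-2)^r = 3·3^{r+1} − 2·(-2)^{r+1}.
By induction, c_k = 3·3^k − 2·(-2)^k for all k ≥ 0.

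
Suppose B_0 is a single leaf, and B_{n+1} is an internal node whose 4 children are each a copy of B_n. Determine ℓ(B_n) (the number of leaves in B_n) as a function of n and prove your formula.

Claim: ℓ(B_n) = 4^n.

Base case: ℓ(B_0) = 1, and 4^0 = 1.
Assume ℓ(B_j) = 4^j.
Then ℓ(B_{j+1}) = 4·ℓ(B_j) = 4·4^j = 4^{j+1}.
This completes the inductive step, so ℓ(B_n) = 4^n for all n ≥ 0.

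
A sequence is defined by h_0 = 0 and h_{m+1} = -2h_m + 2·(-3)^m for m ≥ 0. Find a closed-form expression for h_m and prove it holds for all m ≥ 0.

Claim: h_m = 2·(-2)^m − 2·(-3)^m.

Base case: h_0 = 0, and 2·(-2)^0 − 2·(-3)^0 = 2 − 2 = 0.
Assume h_r = 2·(-2)^r − 2·(-3)^r for some r ≥ 0.
Then h_{r+1} = -2h_r + 2·(-3)^r = -2·(2·(-2)^r − 2·(-3)^r) + 2·(-3)^r = 2·(-2)^{r+1} + 4·(-3)^r + 2·(-3)^r = 2·(-2)^{r+1} + 6·(-3)^r = 2·(-2)^{r+1} − 2·(-3)^{r+1}.
So the formula holds for r+1, and by induction h_m = 2·(-2)^m − 2·(-3)^m for all m ≥ 0.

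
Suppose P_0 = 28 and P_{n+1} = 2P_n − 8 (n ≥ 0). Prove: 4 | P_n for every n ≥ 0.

Base case: P_0 = 28 = 4·7, so 4 | P_0.
Assume 4 | P_m, so P_m = 4t for some integer t.
Then P_{m+1} = 2P_m − 8 = 2·(4t) − 8 = 4(2t − 2), so 4 | P_{m+1}.
Hence 4 | P_n for every n ≥ 0, by induction.

4 | P_n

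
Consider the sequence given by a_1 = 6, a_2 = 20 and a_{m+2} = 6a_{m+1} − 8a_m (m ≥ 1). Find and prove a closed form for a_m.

Claim: a_m = 4^m + 2^m.

Base cases: a_1 = 6 and 4^1 + 2^1 = 6; a_2 = 20 and 4^2 + 2^2 = 20.
Assume a_i = 4^i + 2^i for all 1 ≤ i ≤ j, where j ≥ 2.
Then a_{j+1} = 6a_j − 8a_{j−1} = 6·(4^j + 2^j) − 8·(4^{j−1} + 2^{j−1}) = (6·4 − 8)4^{j−1} + (6·2 − 8)2^{j−1} = 16·4^{j−1} + 4·2^{j−1} = 4^{j+1} + 2^{j+1}.
This completes the inductive step, so a_m = 4^m + 2^m for all m ≥ 1.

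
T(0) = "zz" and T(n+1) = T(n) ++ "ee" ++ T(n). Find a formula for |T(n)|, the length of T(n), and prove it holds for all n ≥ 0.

Claim: |T(n)| = 2^{n+2} − 2.

Base case: |T(0)| = 2, and 2^{0+2} − 2 = 2.
Assume |T(r)| = 2^{r+2} − 2.
Then |T(r+1)| = |T(r)| + 2 + |T(r)| = 2|T(r)| + 2 = 2(2^{r+2} − 2) + 2 = 2^{r+3} − 4 + 2 = 2^{r+3} − 2.
Hence |T(n)| = 2^{n+2} − 2 for every n ≥ 0, by induction.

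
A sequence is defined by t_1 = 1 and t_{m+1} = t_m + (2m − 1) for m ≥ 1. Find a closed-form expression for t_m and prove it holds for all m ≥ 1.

Claim: t_m = m^2 − 2m + 2.

Base case: t_1 = 1, and 1^2 − 2·1 + 2 = 1.
Assume t_r = r^2 − 2r + 2.
Then t_{r+1} = t_r + (2r − 1) = (r^2 − 2r + 2) + (2r − 1) = r^2 + 1,
and (r+1)^2 − 2·(r+1) + 2 = r^2 + 1.
This completes the inductive step, so t_m = m^2 − 2m + 2 for all m ≥ 1.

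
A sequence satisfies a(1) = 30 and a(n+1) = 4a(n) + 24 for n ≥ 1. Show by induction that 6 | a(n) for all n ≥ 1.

Base case: a(1) = 30 = 6·5, so 6 | a(1).
Assume 6 | a(m), so a(m) = 6t for some integer t.
Then a(m+1) = 4a(m) + 24 = 4·(6t) + 24 = 6(4t + 4), so 6 | a(m+1).
By induction, 6 | a(n) for all n ≥ 1.

6 | a(n)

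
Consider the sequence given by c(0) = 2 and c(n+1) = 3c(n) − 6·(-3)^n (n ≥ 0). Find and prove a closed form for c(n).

Claim: c(n) = 3^n + (-3)^n.

Base case: c(0) = 2, and 3^0 + (-3)^0 = 1 + 1 = 2.
Assume c(k) = 3^k + (-3)^k for some k ≥ 0.
Then c(k+1) = 3c(k) − 6·(-3)^k = 3·(3^k + (-3)^k) − 6·(-3)^k = 3^{k+1} + 3·(-3)^k − 6·(-3)^k = 3^{k+1} − 3·(-3)^k = 3^{k+1} + (-3)^{k+1}.
So the formula holds for k+1, and by induction c(n) = 3^n + (-3)^n for all n ≥ 0.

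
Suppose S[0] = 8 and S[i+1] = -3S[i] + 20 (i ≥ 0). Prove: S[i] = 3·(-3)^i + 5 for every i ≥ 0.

Base case: S[0] = 8, and 3·(-3)^0 + 5 = 3 + 5 = 8.
Assume S[r] = 3·(-3)^r + 5 for some r ≥ 0.
Then S[r+1] = -3S[r] + 20 = -3·(3·(-3)^r + 5) + 20 = -9·(-3)^r − 15 + 20 = 3·(-3)^{r+1} + 5.
So the formula holds for r+1, and by induction S[i] = 3·(-3)^i + 5 for all i ≥ 0.

S[i] = 3·(-3)^i + 5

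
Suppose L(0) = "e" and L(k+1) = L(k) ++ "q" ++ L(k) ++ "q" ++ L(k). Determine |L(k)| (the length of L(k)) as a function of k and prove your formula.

Claim: |L(k)| = 2·3^k − 1.

Base case: |L(0)| = 1, and 2·3^0 − 1 = 1.
Assume |L(m)| = 2·3^m − 1.
Then |L(m+1)| = 3|L(m)| + 2 = 3(2·3^m − 1) + 2 = 2·3^{m+1} − 3 + 2 = 2·3^{m+1} − 1.
Hence |L(k)| = 2·3^k − 1 for every k ≥ 0, by induction.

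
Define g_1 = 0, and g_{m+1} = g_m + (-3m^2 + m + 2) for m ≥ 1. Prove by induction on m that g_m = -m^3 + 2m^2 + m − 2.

Base case: g_1 = 0, and -1^3 + 2·1^2 + 1 − 2 = 0.
Assume g_j = -j^3 + 2j^2 + j − 2.
Then g_{j+1} = g_j + (-3j^2 + j + 2) = (-j^3 + 2j^2 + j − 2) + (-3j^2 + j + 2) = -j^3 − j^2 + 2j,
and -(j+1)^3 + 2·(j+1)^2 + (j+1) − 2 = -j^3 − j^2 + 2j.
By induction, g_m = -m^3 + 2m^2 + m − 2 for all m ≥ 1.

g_m = -m^3 + 2m^2 + m − 2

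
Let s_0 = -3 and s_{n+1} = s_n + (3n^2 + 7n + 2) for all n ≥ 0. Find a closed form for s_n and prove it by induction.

Claim: s_n = n^3 + 2n^2 − n − 3.

Base case: s_0 = -3, and 0^3 + 2·0^2 − 0 − 3 = -3.
Assume s_k = k^3 + 2k^2 − k − 3.
Then s_{k+1} = s_k + (3k^2 + 7k + 2) = (k^3 + 2k^2 − k − 3) + (3k^2 + 7k + 2) = k^3 + 5k^2 + 6k − 1,
and (k+1)^3 + 2·(k+1)^2 − (k+1) − 3 = k^3 + 5k^2 + 6k − 1.
By induction, s_n = n^3 + 2n^2 − n − 3 for all n ≥ 0.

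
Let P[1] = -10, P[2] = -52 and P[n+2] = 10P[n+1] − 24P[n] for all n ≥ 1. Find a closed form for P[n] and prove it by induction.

Claim: P[n] = -4^n − 6^n.

Base cases: P[1] = -10 and -4^1 − 6^1 = -10; P[2] = -52 and -4^2 − 6^2 = -52.
Assume P[j] = -4^j − 6^j for all 1 ≤ j ≤ k, where k ≥ 2.
Then P[k+1] = 10P[k] − 24P[k−1] = 10·(-4^k − 6^k) − 24·(-4^{k−1} − 6^{k−1}) = -(10·4 − 24)4^{k−1} − (10·6 − 24)6^{k−1} = -16·4^{k−1} − 36·6^{k−1} = -4^{k+1} − 6^{k+1}.
Hence P[n] = -4^n − 6^n for every n ≥ 1, by strong induction.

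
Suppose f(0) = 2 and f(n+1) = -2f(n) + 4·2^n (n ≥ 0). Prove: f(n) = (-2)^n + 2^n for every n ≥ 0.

Base case: f(0) = 2, and (-2)^0 + 2^0 = 1 + 1 = 2.
Assume f(m) = (-2)^m + 2^m for some m ≥ 0.
Then f(m+1) = -2f(m) + 4·2^m = -2·((-2)^m + 2^m) + 4·2^m = (-2)^{m+1} − 2·2^m + 4·2^m = (-2)^{m+1} + 2·2^m = (-2)^{m+1} + 2^{m+1}.
So the formula holds for m+1, and by induction f(n) = (-2)^n + 2^n for all n ≥ 0.

f(n) = (-2)^n + 2^n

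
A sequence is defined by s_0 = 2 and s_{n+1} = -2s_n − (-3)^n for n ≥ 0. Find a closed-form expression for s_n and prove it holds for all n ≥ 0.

Claim: s_n = (-2)^n + (-3)^n.

Base case: s_0 = 2, and (-2)^0 + (-3)^0 = 1 + 1 = 2.
Assume s_m = (-2)^m + (-3)^m for some m ≥ 0.
Then s_{m+1} = -2s_m − (-3)^m = -2·((-2)^m + (-3)^m) − (-3)^m = (-2)^{m+1} − 2·(-3)^m − (-3)^m = (-2)^{m+1} − 3·(-3)^m = (-2)^{m+1} + (-3)^{m+1}.
So the formula holds for m+1, and by induction s_n = (-2)^n + (-3)^n for all n ≥ 0.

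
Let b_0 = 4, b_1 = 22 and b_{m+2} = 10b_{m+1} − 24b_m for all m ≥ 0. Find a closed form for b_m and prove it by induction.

Claim: b_m = 3·6^m + 4^m.

Base cases: b_0 = 4 and 3·6^0 + 4^0 = 4; b_1 = 22 and 3·6^1 + 4^1 = 22.
Assume b_j = 3·6^j + 4^j for all 0 ≤ j ≤ r, where r ≥ 1.
Then b_{r+1} = 10b_r − 24b_{r−1} = 10·(3·6^r + 4^r) − 24·(3·6^{r−1} + 4^{r−1}) = 3·(10·6 − 24)6^{r−1} + (10·4 − 24)4^{r−1} = 108·6^{r−1} + 16·4^{r−1} = 3·6^{r+1} + 4^{r+1}.
By strong induction, b_m = 3·6^m + 4^m for all m ≥ 0.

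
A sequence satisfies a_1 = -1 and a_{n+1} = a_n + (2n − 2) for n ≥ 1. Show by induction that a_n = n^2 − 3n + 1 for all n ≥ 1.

Base case: a_1 = -1, and 1^2 − 3·1 + 1 = -1.
Assume a_r = r^2 − 3r + 1.
Then a_{r+1} = a_r + (2r − 2) = (r^2 − 3r + 1) + (2r − 2) = r^2 − r − 1,
and (r+1)^2 − 3·(r+1) + 1 = r^2 − r − 1.
This completes the inductive step, so a_n = n^2 − 3n + 1 for all n ≥ 1.

a_n = n^2 − 3n + 1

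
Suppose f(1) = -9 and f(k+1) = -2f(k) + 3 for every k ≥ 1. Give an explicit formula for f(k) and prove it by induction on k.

Claim: f(k) = 5·(-2)^k + 1.

Base case: f(1) = -9, and 5·(-2)^1 + 1 = -10 + 1 = -9.
Assume f(r) = 5·(-2)^r + 1 for some r ≥ 1.
Then f(r+1) = -2f(r) + 3 = -2·(5·(-2)^r + 1) + 3 = -10·(-2)^r − 2 + 3 = 5·(-2)^{r+1} + 1.
This completes the inductive step, so f(k) = 5·(-2)^k + 1 for all k ≥ 1.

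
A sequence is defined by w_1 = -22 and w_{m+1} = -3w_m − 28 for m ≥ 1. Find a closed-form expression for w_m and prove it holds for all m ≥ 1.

Claim: w_m = 5·(-3)^m − 7.

Base case: w_1 = -22, and 5·(-3)^1 − 7 = -15 − 7 = -22.
Assume w_r = 5·(-3)^r − 7 for some r ≥ 1.
Then w_{r+1} = -3w_r − 28 = -3·(5·(-3)^r − 7) − 28 = -15·(-3)^r + 21 − 28 = 5·(-3)^{r+1} − 7.
Hence w_m = 5·(-3)^m − 7 for every m ≥ 1, by induction.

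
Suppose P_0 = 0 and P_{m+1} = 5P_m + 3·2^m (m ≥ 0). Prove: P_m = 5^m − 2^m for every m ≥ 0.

Base case: P_0 = 0, and 5^0 − 2^0 = 1 − 1 = 0.
Assume P_j = 5^j − 2^j for some j ≥ 0.
Then P_{j+1} = 5P_j + 3·2^j = 5·(5^j − 2^j) + 3·2^j = 5^{j+1} − 5·2^j + 3·2^j = 5^{j+1} − 2·2^j = 5^{j+1} − 2^{j+1}.
Hence P_m = 5^m − 2^m for every m ≥ 0, by induction.

P_m = 5^m − 2^m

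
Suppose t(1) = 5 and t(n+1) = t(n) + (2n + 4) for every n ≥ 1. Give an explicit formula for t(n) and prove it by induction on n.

Claim: t(n) = n^2 + 3n + 1.

Base case: t(1) = 5, and 1^2 + 3·1 + 1 = 5.
Assume t(r) = r^2 + 3r + 1.
Then t(r+1) = t(r) + (2r + 4) = (r^2 + 3r + 1) + (2r + 4) = r^2 + 5r + 5,
and (r+1)^2 + 3·(r+1) + 1 = r^2 + 5r + 5.
By induction, t(n) = n^2 + 3n + 1 for all n ≥ 1.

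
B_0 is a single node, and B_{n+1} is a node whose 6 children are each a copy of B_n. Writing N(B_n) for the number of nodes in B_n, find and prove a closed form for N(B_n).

Claim: N(B_n) = (6^{n+1} − 1)/5.

Base case: N(B_0) = 1, and (6^{0+1} − 1)/5 = 1.
Assume N(B_r) = (6^{r+1} − 1)/5.
Then N(B_{r+1}) = 1 + 6N(B_r) = 1 + 6·(6^{r+1} − 1)/5 = 1 + (6^{r+2} − 6)/5 = (5 + 6^{r+2} − 6)/5 = (6^{r+2} − 1)/5.
This completes the inductive step, so N(B_n) = (6^{n+1} − 1)/5 for all n ≥ 0.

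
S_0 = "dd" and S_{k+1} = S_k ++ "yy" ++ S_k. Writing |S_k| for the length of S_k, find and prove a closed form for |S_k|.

Claim: |S_k| = 2^{k+2} − 2.

Base case: |S_0| = 2, and 2^{0+2} − 2 = 2.
Assume |S_m| = 2^{m+2} − 2.
Then |S_{m+1}| = |S_m| + 2 + |S_m| = 2|S_m| + 2 = 2(2^{m+2} − 2) + 2 = 2^{m+3} − 4 + 2 = 2^{m+3} − 2.
This completes the inductive step, so |S_k| = 2^{k+2} − 2 for all k ≥ 0.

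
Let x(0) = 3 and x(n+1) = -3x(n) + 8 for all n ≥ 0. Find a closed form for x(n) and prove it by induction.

Claim: x(n) = (-3)^n + 2.

Base case: x(0) = 3, and (-3)^0 + 2 = 1 + 2 = 3.
Assume x(r) = (-3)^r + 2 for some r ≥ 0.
Then x(r+1) = -3x(r) + 8 = -3·((-3)^r + 2) + 8 = -3·(-3)^r − 6 + 8 = (-3)^{r+1} + 2.
Hence x(n) = (-3)^n + 2 for every n ≥ 0, by induction.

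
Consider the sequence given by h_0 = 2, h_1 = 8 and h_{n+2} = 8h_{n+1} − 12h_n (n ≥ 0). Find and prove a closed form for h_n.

Claim: h_n = 6^n + 2^n.

Base cases: h_0 = 2 and 6^0 + 2^0 = 2; h_1 = 8 and 6^1 + 2^1 = 8.
Assume h_i = 6^i + 2^i for all 0 ≤ i ≤ j, where j ≥ 1.
Then h_{j+1} = 8h_j − 12h_{j−1} = 8·(6^j + 2^j) − 12·(6^{j−1} + 2^{j−1}) = (8·6 − 12)6^{j−1} + (8·2 − 12)2^{j−1} = 36·6^{j−1} + 4·2^{j−1} = 6^{j+1} + 2^{j+1}.
By strong induction, h_n = 6^n + 2^n for all n ≥ 0.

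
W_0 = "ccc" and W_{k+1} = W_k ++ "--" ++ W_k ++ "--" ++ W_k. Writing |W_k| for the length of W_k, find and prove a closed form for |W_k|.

Claim: |W_k| = 5·3^k − 2.

Base case: |W_0| = 3, and 5·3^0 − 2 = 3.
Assume |W_r| = 5·3^r − 2.
Then |W_{r+1}| = 3|W_r| + 4 = 3(5·3^r − 2) + 4 = 5·3^{r+1} − 6 + 4 = 5·3^{r+1} − 2.
So the formula holds for r+1, and by induction |W_k| = 5·3^k − 2 for all k ≥ 0.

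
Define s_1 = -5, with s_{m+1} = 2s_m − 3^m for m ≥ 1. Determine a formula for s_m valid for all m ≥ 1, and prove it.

Claim: s_m = -2^m − 3^m.

Base case: s_1 = -5, and -2^1 − 3^1 = -2 − 3 = -5.
Assume s_j = -2^j − 3^j for some j ≥ 1.
Then s_{j+1} = 2s_j − 3^j = 2·(-2^j − 3^j) − 3^j = -2^{j+1} − 2·3^j − 3^j = -2^{j+1} − 3·3^j = -2^{j+1} − 3^{j+1}.
By induction, s_m = -2^m − 3^m for all m ≥ 1.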